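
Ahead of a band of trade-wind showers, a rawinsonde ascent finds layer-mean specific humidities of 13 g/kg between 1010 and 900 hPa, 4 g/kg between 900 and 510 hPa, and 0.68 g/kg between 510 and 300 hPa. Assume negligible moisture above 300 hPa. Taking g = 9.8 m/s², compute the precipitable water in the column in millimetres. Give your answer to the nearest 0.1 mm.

Precipitable water is the column-integrated vapour mass per unit area: PW = (1/g) Σ q̄ Δp, with q in kg/kg and Δp in Pa (1 kg/m² of water = 1 mm).
Layer 1010–900 hPa: Δp = 110 hPa = 11000 Pa, q̄ = 0.013 kg/kg → 0.013 × 11000 / 9.8 = 14.59 mm
Layer 900–510 hPa: Δp = 390 hPa = 39000 Pa, q̄ = 0.004 kg/kg → 0.004 × 39000 / 9.8 = 15.92 mm
Layer 510–300 hPa: Δp = 210 hPa = 21000 Pa, q̄ = 0.00068 kg/kg → 0.00068 × 21000 / 9.8 = 1.46 mm
PW = 14.59 + 15.92 + 1.46 = 31.97 ≈ 32.0 mm.

PW ≈ 32.0 mm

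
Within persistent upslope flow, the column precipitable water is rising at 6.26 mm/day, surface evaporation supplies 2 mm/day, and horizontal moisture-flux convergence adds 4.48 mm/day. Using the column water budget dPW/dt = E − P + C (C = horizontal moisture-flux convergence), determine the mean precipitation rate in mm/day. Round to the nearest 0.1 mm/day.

dPW/dt = +6.26 mm/day.
P = E + C − dPW/dt = 2 + (4.48) − (+6.26) = 0.2 mm/day.

P ≈ 0.2 mm/day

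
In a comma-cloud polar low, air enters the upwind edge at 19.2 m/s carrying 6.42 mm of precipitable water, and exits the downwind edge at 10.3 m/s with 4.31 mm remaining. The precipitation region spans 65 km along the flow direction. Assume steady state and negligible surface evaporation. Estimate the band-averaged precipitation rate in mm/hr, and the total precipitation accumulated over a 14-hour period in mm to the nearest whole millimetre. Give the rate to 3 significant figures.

Column moisture flux per unit crosswind length is F = V × PW.
Inflow: F_in = 19.2 × 6.42 = 123.264 mm·m/s
Outflow: F_out = 10.3 × 4.31 = 44.393 mm·m/s
Steady-state rate R = (F_in − F_out)/L = (123.264 − 44.393) / 65000 m = 1.213e-03 mm/s.
R = 1.213e-03 × 3600 = 4.37 mm/hr.
Over 14 h: total = 4.37 × 14 = 61.18 ≈ 61 mm.

R ≈ 4.37 mm/hr; total ≈ 61 mm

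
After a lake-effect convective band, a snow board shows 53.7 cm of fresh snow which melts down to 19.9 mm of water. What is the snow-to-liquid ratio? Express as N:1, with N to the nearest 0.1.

Ratio = snow depth / SWE = 537 mm / 19.9 mm = 27.0, i.e. 27.0:1.

ratio ≈ 27.0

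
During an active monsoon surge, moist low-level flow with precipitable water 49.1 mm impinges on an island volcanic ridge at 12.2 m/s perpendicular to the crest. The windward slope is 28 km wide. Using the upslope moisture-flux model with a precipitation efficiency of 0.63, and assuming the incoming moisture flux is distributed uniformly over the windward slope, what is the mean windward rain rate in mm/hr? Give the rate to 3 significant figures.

R ≈ 48.5 mm/hr

Incoming column moisture flux per unit ridge length: F = V × PW = 12.2 × 49.1 = 599.02 mm·m/s.
Spread over the 28 km slope with efficiency ε = 0.63: R = ε·F/W = 0.63 × 599.02 / 28000 m = 1.348e-02 mm/s.
R = 1.348e-02 × 3600 = 48.5 mm/hr.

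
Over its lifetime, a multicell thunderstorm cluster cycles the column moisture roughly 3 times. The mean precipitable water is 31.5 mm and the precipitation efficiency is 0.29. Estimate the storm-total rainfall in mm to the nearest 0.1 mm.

rainfall ≈ 27.4 mm

Each cycle deposits ε × PW = 0.29 × 31.5 = 9.135 mm.
Over 3 cycles: 3 × 9.135 = 27.4 mm.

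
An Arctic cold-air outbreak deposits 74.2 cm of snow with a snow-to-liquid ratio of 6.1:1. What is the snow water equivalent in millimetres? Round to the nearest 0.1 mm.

SWE = snow depth / ratio = 74.2 cm / 6.1 = 12.164 cm = 121.6 mm.

SWE ≈ 121.6 mm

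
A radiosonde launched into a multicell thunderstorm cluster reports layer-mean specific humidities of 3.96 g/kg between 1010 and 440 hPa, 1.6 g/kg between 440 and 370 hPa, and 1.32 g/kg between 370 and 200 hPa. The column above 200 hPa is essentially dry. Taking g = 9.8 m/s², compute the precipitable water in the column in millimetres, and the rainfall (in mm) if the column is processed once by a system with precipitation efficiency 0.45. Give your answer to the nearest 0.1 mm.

PW ≈ 26.5 mm; rainfall ≈ 11.9 mm

Precipitable water is the column-integrated vapour mass per unit area: PW = (1/g) Σ q̄ Δp, with q in kg/kg and Δp in Pa (1 kg/m² of water = 1 mm).
Layer 1010–440 hPa: Δp = 570 hPa = 57000 Pa, q̄ = 0.00396 kg/kg → 0.00396 × 57000 / 9.8 = 23.03 mm
Layer 440–370 hPa: Δp = 70 hPa = 7000 Pa, q̄ = 0.0016 kg/kg → 0.0016 × 7000 / 9.8 = 1.14 mm
Layer 370–200 hPa: Δp = 170 hPa = 17000 Pa, q̄ = 0.00132 kg/kg → 0.00132 × 17000 / 9.8 = 2.29 mm
PW = 23.03 + 1.14 + 2.29 = 26.46 ≈ 26.5 mm.
Rainfall = ε × PW = 0.45 × 26.5 = 11.9 mm.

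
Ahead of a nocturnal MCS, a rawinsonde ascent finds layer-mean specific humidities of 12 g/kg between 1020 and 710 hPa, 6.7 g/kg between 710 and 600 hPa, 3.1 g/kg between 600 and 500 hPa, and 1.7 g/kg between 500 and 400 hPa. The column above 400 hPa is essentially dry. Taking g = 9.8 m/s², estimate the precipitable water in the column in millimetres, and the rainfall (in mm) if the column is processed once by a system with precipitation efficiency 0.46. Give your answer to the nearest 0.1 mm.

PW ≈ 50.4 mm; rainfall ≈ 23.2 mm

Precipitable water is the column-integrated vapour mass per unit area: PW = (1/g) Σ q̄ Δp, with q in kg/kg and Δp in Pa (1 kg/m² of water = 1 mm).
Layer 1020–710 hPa: Δp = 310 hPa = 31000 Pa, q̄ = 0.012 kg/kg → 0.012 × 31000 / 9.8 = 37.96 mm
Layer 710–600 hPa: Δp = 110 hPa = 11000 Pa, q̄ = 0.0067 kg/kg → 0.0067 × 11000 / 9.8 = 7.52 mm
Layer 600–500 hPa: Δp = 100 hPa = 10000 Pa, q̄ = 0.0031 kg/kg → 0.0031 × 10000 / 9.8 = 3.16 mm
Layer 500–400 hPa: Δp = 100 hPa = 10000 Pa, q̄ = 0.0017 kg/kg → 0.0017 × 10000 / 9.8 = 1.73 mm
PW = 37.96 + 7.52 + 3.16 + 1.73 = 50.37 ≈ 50.4 mm.
Rainfall = ε × PW = 0.46 × 50.4 = 23.2 mm.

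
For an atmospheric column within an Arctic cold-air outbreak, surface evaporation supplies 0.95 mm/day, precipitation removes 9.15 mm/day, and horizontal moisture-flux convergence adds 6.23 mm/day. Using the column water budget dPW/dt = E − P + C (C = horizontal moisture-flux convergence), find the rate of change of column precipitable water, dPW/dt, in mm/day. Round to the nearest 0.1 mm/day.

dPW/dt ≈ -2.0 mm/day

dPW/dt = E − P + C = 0.95 − 9.15 + (6.23) = -2.0 mm/day.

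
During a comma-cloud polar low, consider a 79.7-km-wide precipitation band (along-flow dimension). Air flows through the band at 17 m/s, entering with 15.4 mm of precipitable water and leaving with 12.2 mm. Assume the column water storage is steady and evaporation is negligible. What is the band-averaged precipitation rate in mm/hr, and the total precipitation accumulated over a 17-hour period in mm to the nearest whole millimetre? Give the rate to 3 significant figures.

Column moisture flux per unit crosswind length is F = V × PW.
Inflow: F_in = 17 × 15.4 = 261.8 mm·m/s
Outflow: F_out = 17 × 12.2 = 207.4 mm·m/s
Steady-state rate R = (F_in − F_out)/L = (261.8 − 207.4) / 79700 m = 6.826e-04 mm/s.
R = 6.826e-04 × 3600 = 2.46 mm/hr.
Over 17 h: total = 2.46 × 17 = 41.82 ≈ 42 mm.

R ≈ 2.46 mm/hr; total ≈ 42 mm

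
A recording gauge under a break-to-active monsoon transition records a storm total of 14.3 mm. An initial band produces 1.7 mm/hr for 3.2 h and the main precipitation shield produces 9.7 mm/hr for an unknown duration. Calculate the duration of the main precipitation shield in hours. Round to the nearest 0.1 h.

Known phases: 1.7 × 3.2 = 5.44 mm.
Remaining depth = 14.3 − 5.44 = 8.86 mm.
Duration = 8.86 / 9.7 = 0.9 h.

duration ≈ 0.9 h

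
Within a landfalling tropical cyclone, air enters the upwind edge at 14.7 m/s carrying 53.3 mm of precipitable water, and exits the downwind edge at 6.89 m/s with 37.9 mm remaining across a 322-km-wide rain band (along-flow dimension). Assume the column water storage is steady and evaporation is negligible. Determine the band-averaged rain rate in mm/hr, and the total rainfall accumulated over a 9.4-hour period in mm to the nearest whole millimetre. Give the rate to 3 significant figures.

R ≈ 5.84 mm/hr; total ≈ 55 mm

Column moisture flux per unit crosswind length is F = V × PW.
Inflow: F_in = 14.7 × 53.3 = 783.51 mm·m/s
Outflow: F_out = 6.89 × 37.9 = 261.131 mm·m/s
Steady-state rate R = (F_in − F_out)/L = (783.51 − 261.131) / 322000 m = 1.622e-03 mm/s.
R = 1.622e-03 × 3600 = 5.84 mm/hr.
Over 9.4 h: total = 5.84 × 9.4 = 54.896 ≈ 55 mm.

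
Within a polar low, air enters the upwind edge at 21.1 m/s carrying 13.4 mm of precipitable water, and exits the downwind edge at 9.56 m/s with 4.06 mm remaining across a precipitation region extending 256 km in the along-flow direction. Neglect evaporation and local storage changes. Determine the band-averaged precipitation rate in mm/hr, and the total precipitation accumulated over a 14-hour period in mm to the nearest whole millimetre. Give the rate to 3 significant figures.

Column moisture flux per unit crosswind length is F = V × PW.
Inflow: F_in = 21.1 × 13.4 = 282.74 mm·m/s
Outflow: F_out = 9.56 × 4.06 = 38.8136 mm·m/s
Steady-state rate R = (F_in − F_out)/L = (282.74 − 38.8136) / 256000 m = 9.528e-04 mm/s.
R = 9.528e-04 × 3600 = 3.43 mm/hr.
Over 14 h: total = 3.43 × 14 = 48.02 ≈ 48 mm.

R ≈ 3.43 mm/hr; total ≈ 48 mm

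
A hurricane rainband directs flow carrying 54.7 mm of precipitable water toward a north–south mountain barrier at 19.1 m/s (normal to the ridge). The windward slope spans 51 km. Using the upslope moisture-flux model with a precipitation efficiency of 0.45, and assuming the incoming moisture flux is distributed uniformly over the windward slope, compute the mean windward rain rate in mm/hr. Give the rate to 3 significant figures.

R ≈ 33.2 mm/hr

Incoming column moisture flux per unit ridge length: F = V × PW = 19.1 × 54.7 = 1044.77 mm·m/s.
Spread over the 51 km slope with efficiency ε = 0.45: R = ε·F/W = 0.45 × 1044.77 / 51000 m = 9.219e-03 mm/s.
R = 9.219e-03 × 3600 = 33.2 mm/hr.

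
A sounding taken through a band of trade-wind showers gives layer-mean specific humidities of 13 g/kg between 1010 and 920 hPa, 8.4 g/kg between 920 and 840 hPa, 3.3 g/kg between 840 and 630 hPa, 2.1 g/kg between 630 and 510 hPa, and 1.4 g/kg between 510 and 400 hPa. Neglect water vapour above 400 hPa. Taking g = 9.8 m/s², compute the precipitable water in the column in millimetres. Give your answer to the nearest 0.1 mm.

Precipitable water is the column-integrated vapour mass per unit area: PW = (1/g) Σ q̄ Δp, with q in kg/kg and Δp in Pa (1 kg/m² of water = 1 mm).
Layer 1010–920 hPa: Δp = 90 hPa = 9000 Pa, q̄ = 0.013 kg/kg → 0.013 × 9000 / 9.8 = 11.94 mm
Layer 920–840 hPa: Δp = 80 hPa = 8000 Pa, q̄ = 0.0084 kg/kg → 0.0084 × 8000 / 9.8 = 6.86 mm
Layer 840–630 hPa: Δp = 210 hPa = 21000 Pa, q̄ = 0.0033 kg/kg → 0.0033 × 21000 / 9.8 = 7.07 mm
Layer 630–510 hPa: Δp = 120 hPa = 12000 Pa, q̄ = 0.0021 kg/kg → 0.0021 × 12000 / 9.8 = 2.57 mm
Layer 510–400 hPa: Δp = 110 hPa = 11000 Pa, q̄ = 0.0014 kg/kg → 0.0014 × 11000 / 9.8 = 1.57 mm
PW = 11.94 + 6.86 + 7.07 + 2.57 + 1.57 = 30.01 ≈ 30.0 mm.

PW ≈ 30.0 mm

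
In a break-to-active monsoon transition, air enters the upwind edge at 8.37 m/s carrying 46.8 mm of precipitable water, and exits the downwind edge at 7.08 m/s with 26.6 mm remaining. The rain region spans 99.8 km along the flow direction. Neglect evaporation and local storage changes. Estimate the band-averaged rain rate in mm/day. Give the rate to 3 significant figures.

R ≈ 176 mm/day

Column moisture flux per unit crosswind length is F = V × PW.
Inflow: F_in = 8.37 × 46.8 = 391.716 mm·m/s
Outflow: F_out = 7.08 × 26.6 = 188.328 mm·m/s
Steady-state rate R = (F_in − F_out)/L = (391.716 − 188.328) / 99800 m = 2.038e-03 mm/s.
R = 2.038e-03 × 3600 × 24 = 176 mm/day.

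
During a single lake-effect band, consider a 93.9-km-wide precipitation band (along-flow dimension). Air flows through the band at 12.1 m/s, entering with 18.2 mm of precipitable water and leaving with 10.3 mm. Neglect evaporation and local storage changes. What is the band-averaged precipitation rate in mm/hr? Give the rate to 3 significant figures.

Column moisture flux per unit crosswind length is F = V × PW.
Inflow: F_in = 12.1 × 18.2 = 220.22 mm·m/s
Outflow: F_out = 12.1 × 10.3 = 124.63 mm·m/s
Steady-state rate R = (F_in − F_out)/L = (220.22 − 124.63) / 93900 m = 1.018e-03 mm/s.
R = 1.018e-03 × 3600 = 3.66 mm/hr.

R ≈ 3.66 mm/hr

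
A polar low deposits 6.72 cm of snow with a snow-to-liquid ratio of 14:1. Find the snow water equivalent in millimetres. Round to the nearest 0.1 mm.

SWE = snow depth / ratio = 6.72 cm / 14 = 0.480 cm = 4.8 mm.

SWE ≈ 4.8 mm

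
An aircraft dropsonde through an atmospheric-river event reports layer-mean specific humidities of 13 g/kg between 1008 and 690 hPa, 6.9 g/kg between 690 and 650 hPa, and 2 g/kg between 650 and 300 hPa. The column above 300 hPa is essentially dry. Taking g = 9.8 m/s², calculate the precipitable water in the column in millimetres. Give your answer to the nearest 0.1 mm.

PW ≈ 52.1 mm

Precipitable water is the column-integrated vapour mass per unit area: PW = (1/g) Σ q̄ Δp, with q in kg/kg and Δp in Pa (1 kg/m² of water = 1 mm).
Layer 1008–690 hPa: Δp = 318 hPa = 31800 Pa, q̄ = 0.013 kg/kg → 0.013 × 31800 / 9.8 = 42.18 mm
Layer 690–650 hPa: Δp = 40 hPa = 4000 Pa, q̄ = 0.0069 kg/kg → 0.0069 × 4000 / 9.8 = 2.82 mm
Layer 650–300 hPa: Δp = 350 hPa = 35000 Pa, q̄ = 0.002 kg/kg → 0.002 × 35000 / 9.8 = 7.14 mm
PW = 42.18 + 2.82 + 7.14 = 52.14 ≈ 52.1 mm.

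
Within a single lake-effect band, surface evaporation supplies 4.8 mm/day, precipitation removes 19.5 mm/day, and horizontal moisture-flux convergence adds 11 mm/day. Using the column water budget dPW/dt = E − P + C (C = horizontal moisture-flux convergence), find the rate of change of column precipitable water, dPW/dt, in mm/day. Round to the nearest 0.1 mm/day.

dPW/dt = E − P + C = 4.8 − 19.5 + (11) = -3.7 mm/day.

dPW/dt ≈ -3.7 mm/day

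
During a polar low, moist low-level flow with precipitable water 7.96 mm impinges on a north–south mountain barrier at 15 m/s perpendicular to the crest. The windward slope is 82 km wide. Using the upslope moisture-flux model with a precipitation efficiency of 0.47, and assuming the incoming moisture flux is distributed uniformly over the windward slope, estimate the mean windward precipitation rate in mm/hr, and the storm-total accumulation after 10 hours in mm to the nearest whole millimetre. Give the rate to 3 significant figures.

Incoming column moisture flux per unit ridge length: F = V × PW = 15 × 7.96 = 119.4 mm·m/s.
Spread over the 82 km slope with efficiency ε = 0.47: R = ε·F/W = 0.47 × 119.4 / 82000 m = 6.844e-04 mm/s.
R = 6.844e-04 × 3600 = 2.46 mm/hr.
Over 10 h: total = 2.46 × 10 = 24.6 ≈ 25 mm.

R ≈ 2.46 mm/hr; total ≈ 25 mm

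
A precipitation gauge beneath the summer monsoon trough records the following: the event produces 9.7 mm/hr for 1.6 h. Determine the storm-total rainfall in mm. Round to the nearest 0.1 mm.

total ≈ 15.5 mm

Total = Σ Rᵢ Δtᵢ = 9.7 × 1.6
      = 15.52 = 15.5 mm.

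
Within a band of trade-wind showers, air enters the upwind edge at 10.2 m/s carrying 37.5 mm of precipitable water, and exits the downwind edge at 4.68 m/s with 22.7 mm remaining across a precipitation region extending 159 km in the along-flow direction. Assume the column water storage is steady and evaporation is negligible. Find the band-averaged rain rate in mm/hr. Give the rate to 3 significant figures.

Column moisture flux per unit crosswind length is F = V × PW.
Inflow: F_in = 10.2 × 37.5 = 382.5 mm·m/s
Outflow: F_out = 4.68 × 22.7 = 106.236 mm·m/s
Steady-state rate R = (F_in − F_out)/L = (382.5 − 106.236) / 159000 m = 1.738e-03 mm/s.
R = 1.738e-03 × 3600 = 6.26 mm/hr.

R ≈ 6.26 mm/hr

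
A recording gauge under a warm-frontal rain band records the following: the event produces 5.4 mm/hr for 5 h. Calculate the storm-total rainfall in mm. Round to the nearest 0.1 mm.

Total = Σ Rᵢ Δtᵢ = 5.4 × 5
      = 27 = 27.0 mm.

total ≈ 27.0 mm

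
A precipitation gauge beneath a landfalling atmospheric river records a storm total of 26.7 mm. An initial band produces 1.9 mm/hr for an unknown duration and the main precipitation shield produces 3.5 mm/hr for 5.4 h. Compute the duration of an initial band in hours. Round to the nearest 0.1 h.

Known phases: 3.5 × 5.4 = 18.9 mm.
Remaining depth = 26.7 − 18.9 = 7.8 mm.
Duration = 7.8 / 1.9 = 4.1 h.

duration ≈ 4.1 h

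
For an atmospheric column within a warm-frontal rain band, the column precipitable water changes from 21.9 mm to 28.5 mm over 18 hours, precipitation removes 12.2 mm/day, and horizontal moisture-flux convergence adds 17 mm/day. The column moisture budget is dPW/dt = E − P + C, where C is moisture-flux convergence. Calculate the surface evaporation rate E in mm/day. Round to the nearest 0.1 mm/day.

dPW/dt = (28.5 − 21.9) mm / (18/24 day) = +8.800 mm/day.
E = dPW/dt + P − C = (+8.800) + 12.2 − (17) = 4.0 mm/day.

E ≈ 4.0 mm/day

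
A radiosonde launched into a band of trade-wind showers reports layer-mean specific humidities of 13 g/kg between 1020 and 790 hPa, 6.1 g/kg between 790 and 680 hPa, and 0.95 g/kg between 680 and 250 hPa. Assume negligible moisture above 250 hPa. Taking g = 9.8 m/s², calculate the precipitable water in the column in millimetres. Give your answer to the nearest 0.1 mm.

Precipitable water is the column-integrated vapour mass per unit area: PW = (1/g) Σ q̄ Δp, with q in kg/kg and Δp in Pa (1 kg/m² of water = 1 mm).
Layer 1020–790 hPa: Δp = 230 hPa = 23000 Pa, q̄ = 0.013 kg/kg → 0.013 × 23000 / 9.8 = 30.51 mm
Layer 790–680 hPa: Δp = 110 hPa = 11000 Pa, q̄ = 0.0061 kg/kg → 0.0061 × 11000 / 9.8 = 6.85 mm
Layer 680–250 hPa: Δp = 430 hPa = 43000 Pa, q̄ = 0.00095 kg/kg → 0.00095 × 43000 / 9.8 = 4.17 mm
PW = 30.51 + 6.85 + 4.17 = 41.53 ≈ 41.5 mm.

PW ≈ 41.5 mm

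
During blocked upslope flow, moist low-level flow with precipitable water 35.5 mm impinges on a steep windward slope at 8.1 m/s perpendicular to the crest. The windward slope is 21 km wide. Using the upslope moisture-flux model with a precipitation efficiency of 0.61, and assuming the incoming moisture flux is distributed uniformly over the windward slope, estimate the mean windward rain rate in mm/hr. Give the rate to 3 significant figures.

R ≈ 30.1 mm/hr

Incoming column moisture flux per unit ridge length: F = V × PW = 8.1 × 35.5 = 287.55 mm·m/s.
Spread over the 21 km slope with efficiency ε = 0.61: R = ε·F/W = 0.61 × 287.55 / 21000 m = 8.353e-03 mm/s.
R = 8.353e-03 × 3600 = 30.1 mm/hr.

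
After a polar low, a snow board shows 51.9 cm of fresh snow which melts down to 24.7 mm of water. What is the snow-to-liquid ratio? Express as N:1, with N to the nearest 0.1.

ratio ≈ 21.0

Ratio = snow depth / SWE = 519 mm / 24.7 mm = 21.0, i.e. 21.0:1.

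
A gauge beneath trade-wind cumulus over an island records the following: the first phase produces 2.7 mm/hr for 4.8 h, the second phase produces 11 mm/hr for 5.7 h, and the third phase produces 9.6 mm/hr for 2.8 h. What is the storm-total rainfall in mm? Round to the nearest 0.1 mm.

total ≈ 102.5 mm

Total = Σ Rᵢ Δtᵢ = 2.7 × 4.8 + 11 × 5.7 + 9.6 × 2.8
      = 12.96 + 62.7 + 26.88 = 102.5 mm.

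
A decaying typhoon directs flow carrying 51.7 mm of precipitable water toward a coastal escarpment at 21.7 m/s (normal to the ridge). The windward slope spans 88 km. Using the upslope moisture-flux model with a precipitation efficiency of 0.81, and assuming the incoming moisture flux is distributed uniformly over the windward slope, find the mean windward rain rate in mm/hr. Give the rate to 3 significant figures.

R ≈ 37.2 mm/hr

Incoming column moisture flux per unit ridge length: F = V × PW = 21.7 × 51.7 = 1121.89 mm·m/s.
Spread over the 88 km slope with efficiency ε = 0.81: R = ε·F/W = 0.81 × 1121.89 / 88000 m = 1.033e-02 mm/s.
R = 1.033e-02 × 3600 = 37.2 mm/hr.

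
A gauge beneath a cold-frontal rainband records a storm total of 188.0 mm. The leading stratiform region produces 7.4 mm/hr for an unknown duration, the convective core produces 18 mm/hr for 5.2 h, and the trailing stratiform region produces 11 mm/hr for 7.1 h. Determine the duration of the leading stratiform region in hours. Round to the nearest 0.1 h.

duration ≈ 2.2 h

Known phases: 18 × 5.2 + 11 × 7.1 = 93.6 + 78.1 = 171.7 mm.
Remaining depth = 188.0 − 171.7 = 16.3 mm.
Duration = 16.3 / 7.4 = 2.2 h.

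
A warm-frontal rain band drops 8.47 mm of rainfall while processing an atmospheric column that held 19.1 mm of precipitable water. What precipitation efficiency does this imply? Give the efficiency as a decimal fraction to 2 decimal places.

ε = rainfall / PW = 8.47 / 19.1 = 0.44.

ε ≈ 0.44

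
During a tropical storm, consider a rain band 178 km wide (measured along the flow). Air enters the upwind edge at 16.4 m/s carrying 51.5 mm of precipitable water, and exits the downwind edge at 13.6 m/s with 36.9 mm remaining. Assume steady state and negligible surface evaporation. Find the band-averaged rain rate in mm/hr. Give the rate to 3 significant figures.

R ≈ 6.93 mm/hr

Column moisture flux per unit crosswind length is F = V × PW.
Inflow: F_in = 16.4 × 51.5 = 844.6 mm·m/s
Outflow: F_out = 13.6 × 36.9 = 501.84 mm·m/s
Steady-state rate R = (F_in − F_out)/L = (844.6 − 501.84) / 178000 m = 1.926e-03 mm/s.
R = 1.926e-03 × 3600 = 6.93 mm/hr.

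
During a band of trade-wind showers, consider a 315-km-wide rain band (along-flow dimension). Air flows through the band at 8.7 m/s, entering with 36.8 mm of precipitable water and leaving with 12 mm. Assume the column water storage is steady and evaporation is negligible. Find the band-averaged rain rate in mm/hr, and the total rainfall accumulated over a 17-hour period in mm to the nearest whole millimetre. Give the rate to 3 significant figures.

Column moisture flux per unit crosswind length is F = V × PW.
Inflow: F_in = 8.7 × 36.8 = 320.16 mm·m/s
Outflow: F_out = 8.7 × 12 = 104.4 mm·m/s
Steady-state rate R = (F_in − F_out)/L = (320.16 − 104.4) / 315000 m = 6.850e-04 mm/s.
R = 6.850e-04 × 3600 = 2.47 mm/hr.
Over 17 h: total = 2.47 × 17 = 41.99 ≈ 42 mm.

R ≈ 2.47 mm/hr; total ≈ 42 mm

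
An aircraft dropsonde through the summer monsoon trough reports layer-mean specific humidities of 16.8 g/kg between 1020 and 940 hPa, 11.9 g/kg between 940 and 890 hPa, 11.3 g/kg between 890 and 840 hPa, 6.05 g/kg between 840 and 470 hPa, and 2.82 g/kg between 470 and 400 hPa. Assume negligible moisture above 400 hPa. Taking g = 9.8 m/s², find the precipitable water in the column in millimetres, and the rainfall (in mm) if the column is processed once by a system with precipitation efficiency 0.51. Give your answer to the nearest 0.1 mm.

Precipitable water is the column-integrated vapour mass per unit area: PW = (1/g) Σ q̄ Δp, with q in kg/kg and Δp in Pa (1 kg/m² of water = 1 mm).
Layer 1020–940 hPa: Δp = 80 hPa = 8000 Pa, q̄ = 0.0168 kg/kg → 0.0168 × 8000 / 9.8 = 13.71 mm
Layer 940–890 hPa: Δp = 50 hPa = 5000 Pa, q̄ = 0.0119 kg/kg → 0.0119 × 5000 / 9.8 = 6.07 mm
Layer 890–840 hPa: Δp = 50 hPa = 5000 Pa, q̄ = 0.0113 kg/kg → 0.0113 × 5000 / 9.8 = 5.77 mm
Layer 840–470 hPa: Δp = 370 hPa = 37000 Pa, q̄ = 0.00605 kg/kg → 0.00605 × 37000 / 9.8 = 22.84 mm
Layer 470–400 hPa: Δp = 70 hPa = 7000 Pa, q̄ = 0.00282 kg/kg → 0.00282 × 7000 / 9.8 = 2.01 mm
PW = 13.71 + 6.07 + 5.77 + 22.84 + 2.01 = 50.40 ≈ 50.4 mm.
Rainfall = ε × PW = 0.51 × 50.4 = 25.7 mm.

PW ≈ 50.4 mm; rainfall ≈ 25.7 mm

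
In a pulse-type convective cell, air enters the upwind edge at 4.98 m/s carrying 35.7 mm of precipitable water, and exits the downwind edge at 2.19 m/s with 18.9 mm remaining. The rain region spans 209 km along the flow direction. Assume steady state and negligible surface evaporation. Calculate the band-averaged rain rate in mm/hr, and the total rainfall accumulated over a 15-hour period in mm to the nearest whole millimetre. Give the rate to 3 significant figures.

Column moisture flux per unit crosswind length is F = V × PW.
Inflow: F_in = 4.98 × 35.7 = 177.786 mm·m/s
Outflow: F_out = 2.19 × 18.9 = 41.391 mm·m/s
Steady-state rate R = (F_in − F_out)/L = (177.786 − 41.391) / 209000 m = 6.526e-04 mm/s.
R = 6.526e-04 × 3600 = 2.35 mm/hr.
Over 15 h: total = 2.35 × 15 = 35.25 ≈ 35 mm.

R ≈ 2.35 mm/hr; total ≈ 35 mm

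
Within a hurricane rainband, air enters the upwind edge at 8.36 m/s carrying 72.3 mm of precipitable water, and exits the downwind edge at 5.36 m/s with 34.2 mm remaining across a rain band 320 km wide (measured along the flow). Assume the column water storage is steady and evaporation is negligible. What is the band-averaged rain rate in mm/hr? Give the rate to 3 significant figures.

Column moisture flux per unit crosswind length is F = V × PW.
Inflow: F_in = 8.36 × 72.3 = 604.428 mm·m/s
Outflow: F_out = 5.36 × 34.2 = 183.312 mm·m/s
Steady-state rate R = (F_in − F_out)/L = (604.428 − 183.312) / 320000 m = 1.316e-03 mm/s.
R = 1.316e-03 × 3600 = 4.74 mm/hr.

R ≈ 4.74 mm/hr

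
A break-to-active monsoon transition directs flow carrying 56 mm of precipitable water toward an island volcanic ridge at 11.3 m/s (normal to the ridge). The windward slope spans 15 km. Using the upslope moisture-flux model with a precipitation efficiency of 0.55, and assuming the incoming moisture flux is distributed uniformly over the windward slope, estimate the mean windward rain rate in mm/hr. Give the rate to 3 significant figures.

R ≈ 83.5 mm/hr

Incoming column moisture flux per unit ridge length: F = V × PW = 11.3 × 56 = 632.8 mm·m/s.
Spread over the 15 km slope with efficiency ε = 0.55: R = ε·F/W = 0.55 × 632.8 / 15000 m = 2.320e-02 mm/s.
R = 2.320e-02 × 3600 = 83.5 mm/hr.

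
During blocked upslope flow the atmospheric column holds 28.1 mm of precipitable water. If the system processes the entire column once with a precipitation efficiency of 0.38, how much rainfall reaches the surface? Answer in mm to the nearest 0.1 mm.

Rainfall = ε × PW = 0.38 × 28.1 = 10.7 mm.

rainfall ≈ 10.7 mm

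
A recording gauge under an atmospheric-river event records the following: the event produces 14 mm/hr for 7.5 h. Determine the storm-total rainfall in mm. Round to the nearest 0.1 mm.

total ≈ 105.0 mm

Total = Σ Rᵢ Δtᵢ = 14 × 7.5
      = 105 = 105.0 mm.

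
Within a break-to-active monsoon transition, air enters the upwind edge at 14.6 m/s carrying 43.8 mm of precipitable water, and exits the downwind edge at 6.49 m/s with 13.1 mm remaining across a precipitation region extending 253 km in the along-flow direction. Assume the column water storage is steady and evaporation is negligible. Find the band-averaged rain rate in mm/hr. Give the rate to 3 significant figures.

R ≈ 7.89 mm/hr

Column moisture flux per unit crosswind length is F = V × PW.
Inflow: F_in = 14.6 × 43.8 = 639.48 mm·m/s
Outflow: F_out = 6.49 × 13.1 = 85.019 mm·m/s
Steady-state rate R = (F_in − F_out)/L = (639.48 − 85.019) / 253000 m = 2.192e-03 mm/s.
R = 2.192e-03 × 3600 = 7.89 mm/hr.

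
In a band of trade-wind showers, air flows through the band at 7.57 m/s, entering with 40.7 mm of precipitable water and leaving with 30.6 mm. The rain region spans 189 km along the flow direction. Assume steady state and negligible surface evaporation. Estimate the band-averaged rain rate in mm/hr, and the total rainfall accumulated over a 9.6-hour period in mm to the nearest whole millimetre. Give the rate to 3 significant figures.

R ≈ 1.46 mm/hr; total ≈ 14 mm

Column moisture flux per unit crosswind length is F = V × PW.
Inflow: F_in = 7.57 × 40.7 = 308.099 mm·m/s
Outflow: F_out = 7.57 × 30.6 = 231.642 mm·m/s
Steady-state rate R = (F_in − F_out)/L = (308.099 − 231.642) / 189000 m = 4.045e-04 mm/s.
R = 4.045e-04 × 3600 = 1.46 mm/hr.
Over 9.6 h: total = 1.46 × 9.6 = 14.016 ≈ 14 mm.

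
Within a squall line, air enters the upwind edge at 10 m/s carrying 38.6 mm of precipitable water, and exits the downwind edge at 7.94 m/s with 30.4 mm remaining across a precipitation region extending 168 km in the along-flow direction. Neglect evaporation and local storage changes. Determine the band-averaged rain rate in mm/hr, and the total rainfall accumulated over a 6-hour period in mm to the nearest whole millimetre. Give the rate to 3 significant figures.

Column moisture flux per unit crosswind length is F = V × PW.
Inflow: F_in = 10 × 38.6 = 386 mm·m/s
Outflow: F_out = 7.94 × 30.4 = 241.376 mm·m/s
Steady-state rate R = (F_in − F_out)/L = (386 − 241.376) / 168000 m = 8.609e-04 mm/s.
R = 8.609e-04 × 3600 = 3.10 mm/hr.
Over 6 h: total = 3.10 × 6 = 18.6 ≈ 19 mm.

R ≈ 3.10 mm/hr; total ≈ 19 mm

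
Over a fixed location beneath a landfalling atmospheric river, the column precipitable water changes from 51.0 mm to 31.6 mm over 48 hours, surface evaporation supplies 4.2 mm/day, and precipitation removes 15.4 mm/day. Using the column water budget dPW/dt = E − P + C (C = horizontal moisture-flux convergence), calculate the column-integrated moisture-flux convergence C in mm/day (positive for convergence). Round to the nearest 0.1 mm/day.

dPW/dt = (31.6 − 51.0) mm / (48/24 day) = -9.700 mm/day.
C = dPW/dt − E + P = (-9.700) − 4.2 + 15.4 = 1.5 mm/day.

C ≈ 1.5 mm/day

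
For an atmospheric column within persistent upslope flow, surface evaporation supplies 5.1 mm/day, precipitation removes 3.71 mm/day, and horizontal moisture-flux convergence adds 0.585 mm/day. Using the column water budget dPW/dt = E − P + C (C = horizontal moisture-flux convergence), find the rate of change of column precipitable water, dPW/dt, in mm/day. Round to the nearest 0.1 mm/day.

dPW/dt = E − P + C = 5.1 − 3.71 + (0.585) = 2.0 mm/day.

dPW/dt ≈ 2.0 mm/day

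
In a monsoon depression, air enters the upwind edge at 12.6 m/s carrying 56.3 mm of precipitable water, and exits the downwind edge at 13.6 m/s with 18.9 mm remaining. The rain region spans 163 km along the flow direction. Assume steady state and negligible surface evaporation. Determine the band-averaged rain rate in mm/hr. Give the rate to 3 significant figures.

R ≈ 9.99 mm/hr

Column moisture flux per unit crosswind length is F = V × PW.
Inflow: F_in = 12.6 × 56.3 = 709.38 mm·m/s
Outflow: F_out = 13.6 × 18.9 = 257.04 mm·m/s
Steady-state rate R = (F_in − F_out)/L = (709.38 − 257.04) / 163000 m = 2.775e-03 mm/s.
R = 2.775e-03 × 3600 = 9.99 mm/hr.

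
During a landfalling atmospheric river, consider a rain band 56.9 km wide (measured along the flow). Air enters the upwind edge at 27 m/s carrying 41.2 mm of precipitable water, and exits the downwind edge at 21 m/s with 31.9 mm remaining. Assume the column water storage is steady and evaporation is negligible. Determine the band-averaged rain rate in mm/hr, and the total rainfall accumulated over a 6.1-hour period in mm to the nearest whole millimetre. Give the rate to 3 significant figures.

Column moisture flux per unit crosswind length is F = V × PW.
Inflow: F_in = 27 × 41.2 = 1112.4 mm·m/s
Outflow: F_out = 21 × 31.9 = 669.9 mm·m/s
Steady-state rate R = (F_in − F_out)/L = (1112.4 − 669.9) / 56900 m = 7.777e-03 mm/s.
R = 7.777e-03 × 3600 = 28.0 mm/hr.
Over 6.1 h: total = 28.0 × 6.1 = 170.8 ≈ 171 mm.

R ≈ 28.0 mm/hr; total ≈ 171 mm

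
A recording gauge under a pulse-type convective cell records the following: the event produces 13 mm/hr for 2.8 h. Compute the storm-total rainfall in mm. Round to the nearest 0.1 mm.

total ≈ 36.4 mm

Total = Σ Rᵢ Δtᵢ = 13 × 2.8
      = 36.4 = 36.4 mm.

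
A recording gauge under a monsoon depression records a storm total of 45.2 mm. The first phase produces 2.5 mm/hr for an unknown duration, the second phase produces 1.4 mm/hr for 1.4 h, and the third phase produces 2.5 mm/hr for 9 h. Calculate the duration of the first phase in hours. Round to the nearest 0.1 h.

Known phases: 1.4 × 1.4 + 2.5 × 9 = 1.96 + 22.5 = 24.46 mm.
Remaining depth = 45.2 − 24.46 = 20.74 mm.
Duration = 20.74 / 2.5 = 8.3 h.

duration ≈ 8.3 h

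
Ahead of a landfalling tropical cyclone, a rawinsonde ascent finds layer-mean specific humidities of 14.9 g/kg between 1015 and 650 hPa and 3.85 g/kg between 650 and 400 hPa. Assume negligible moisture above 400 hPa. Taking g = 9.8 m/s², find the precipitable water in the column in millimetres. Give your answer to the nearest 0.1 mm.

PW ≈ 65.3 mm

Precipitable water is the column-integrated vapour mass per unit area: PW = (1/g) Σ q̄ Δp, with q in kg/kg and Δp in Pa (1 kg/m² of water = 1 mm).
Layer 1015–650 hPa: Δp = 365 hPa = 36500 Pa, q̄ = 0.0149 kg/kg → 0.0149 × 36500 / 9.8 = 55.49 mm
Layer 650–400 hPa: Δp = 250 hPa = 25000 Pa, q̄ = 0.00385 kg/kg → 0.00385 × 25000 / 9.8 = 9.82 mm
PW = 55.49 + 9.82 = 65.31 ≈ 65.3 mm.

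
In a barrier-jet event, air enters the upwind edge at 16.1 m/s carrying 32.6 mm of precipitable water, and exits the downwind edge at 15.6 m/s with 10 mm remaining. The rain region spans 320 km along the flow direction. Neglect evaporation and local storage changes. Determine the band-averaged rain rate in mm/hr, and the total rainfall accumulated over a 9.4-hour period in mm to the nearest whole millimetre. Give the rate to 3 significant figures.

R ≈ 4.15 mm/hr; total ≈ 39 mm

Column moisture flux per unit crosswind length is F = V × PW.
Inflow: F_in = 16.1 × 32.6 = 524.86 mm·m/s
Outflow: F_out = 15.6 × 10 = 156 mm·m/s
Steady-state rate R = (F_in − F_out)/L = (524.86 − 156) / 320000 m = 1.153e-03 mm/s.
R = 1.153e-03 × 3600 = 4.15 mm/hr.
Over 9.4 h: total = 4.15 × 9.4 = 39.01 ≈ 39 mm.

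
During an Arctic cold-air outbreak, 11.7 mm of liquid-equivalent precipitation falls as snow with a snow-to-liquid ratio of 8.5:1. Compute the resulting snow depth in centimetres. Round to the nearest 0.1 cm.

Snow depth = liquid × ratio = 11.7 mm × 8.5 = 99.45 mm = 9.9 cm.

snow depth ≈ 9.9 cm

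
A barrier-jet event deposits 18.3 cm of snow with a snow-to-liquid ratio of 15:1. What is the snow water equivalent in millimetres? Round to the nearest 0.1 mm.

SWE = snow depth / ratio = 18.3 cm / 15 = 1.220 cm = 12.2 mm.

SWE ≈ 12.2 mm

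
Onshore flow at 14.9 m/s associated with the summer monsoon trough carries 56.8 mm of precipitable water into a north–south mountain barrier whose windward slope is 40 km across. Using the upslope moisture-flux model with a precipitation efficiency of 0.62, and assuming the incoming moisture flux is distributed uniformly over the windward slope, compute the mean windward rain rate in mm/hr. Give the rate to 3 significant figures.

R ≈ 47.2 mm/hr

Incoming column moisture flux per unit ridge length: F = V × PW = 14.9 × 56.8 = 846.32 mm·m/s.
Spread over the 40 km slope with efficiency ε = 0.62: R = ε·F/W = 0.62 × 846.32 / 40000 m = 1.312e-02 mm/s.
R = 1.312e-02 × 3600 = 47.2 mm/hr.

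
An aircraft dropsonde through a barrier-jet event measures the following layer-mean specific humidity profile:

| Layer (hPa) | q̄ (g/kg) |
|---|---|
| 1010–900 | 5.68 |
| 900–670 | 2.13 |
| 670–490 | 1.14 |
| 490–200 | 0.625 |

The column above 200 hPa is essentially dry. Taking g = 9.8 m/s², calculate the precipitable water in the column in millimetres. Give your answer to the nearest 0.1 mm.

Precipitable water is the column-integrated vapour mass per unit area: PW = (1/g) Σ q̄ Δp, with q in kg/kg and Δp in Pa (1 kg/m² of water = 1 mm).
Layer 1010–900 hPa: Δp = 110 hPa = 11000 Pa, q̄ = 0.00568 kg/kg → 0.00568 × 11000 / 9.8 = 6.38 mm
Layer 900–670 hPa: Δp = 230 hPa = 23000 Pa, q̄ = 0.00213 kg/kg → 0.00213 × 23000 / 9.8 = 5.00 mm
Layer 670–490 hPa: Δp = 180 hPa = 18000 Pa, q̄ = 0.00114 kg/kg → 0.00114 × 18000 / 9.8 = 2.09 mm
Layer 490–200 hPa: Δp = 290 hPa = 29000 Pa, q̄ = 0.000625 kg/kg → 0.000625 × 29000 / 9.8 = 1.85 mm
PW = 6.38 + 5.00 + 2.09 + 1.85 = 15.32 ≈ 15.3 mm.

PW ≈ 15.3 mm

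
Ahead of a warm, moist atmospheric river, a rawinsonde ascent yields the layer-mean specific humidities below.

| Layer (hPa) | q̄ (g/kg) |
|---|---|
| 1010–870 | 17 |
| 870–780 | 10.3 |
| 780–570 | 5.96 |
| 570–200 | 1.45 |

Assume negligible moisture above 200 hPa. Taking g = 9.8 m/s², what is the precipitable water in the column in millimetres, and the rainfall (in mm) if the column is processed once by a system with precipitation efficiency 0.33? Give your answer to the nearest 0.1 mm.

Precipitable water is the column-integrated vapour mass per unit area: PW = (1/g) Σ q̄ Δp, with q in kg/kg and Δp in Pa (1 kg/m² of water = 1 mm).
Layer 1010–870 hPa: Δp = 140 hPa = 14000 Pa, q̄ = 0.017 kg/kg → 0.017 × 14000 / 9.8 = 24.29 mm
Layer 870–780 hPa: Δp = 90 hPa = 9000 Pa, q̄ = 0.0103 kg/kg → 0.0103 × 9000 / 9.8 = 9.46 mm
Layer 780–570 hPa: Δp = 210 hPa = 21000 Pa, q̄ = 0.00596 kg/kg → 0.00596 × 21000 / 9.8 = 12.77 mm
Layer 570–200 hPa: Δp = 370 hPa = 37000 Pa, q̄ = 0.00145 kg/kg → 0.00145 × 37000 / 9.8 = 5.47 mm
PW = 24.29 + 9.46 + 12.77 + 5.47 = 51.99 ≈ 52.0 mm.
Rainfall = ε × PW = 0.33 × 52.0 = 17.2 mm.

PW ≈ 52.0 mm; rainfall ≈ 17.2 mm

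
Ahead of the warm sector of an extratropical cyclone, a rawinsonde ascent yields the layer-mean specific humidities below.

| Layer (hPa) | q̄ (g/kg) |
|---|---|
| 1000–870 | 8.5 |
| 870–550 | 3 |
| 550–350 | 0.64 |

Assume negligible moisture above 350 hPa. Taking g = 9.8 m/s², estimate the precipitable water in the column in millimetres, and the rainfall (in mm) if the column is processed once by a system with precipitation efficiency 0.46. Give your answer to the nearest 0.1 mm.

Precipitable water is the column-integrated vapour mass per unit area: PW = (1/g) Σ q̄ Δp, with q in kg/kg and Δp in Pa (1 kg/m² of water = 1 mm).
Layer 1000–870 hPa: Δp = 130 hPa = 13000 Pa, q̄ = 0.0085 kg/kg → 0.0085 × 13000 / 9.8 = 11.28 mm
Layer 870–550 hPa: Δp = 320 hPa = 32000 Pa, q̄ = 0.003 kg/kg → 0.003 × 32000 / 9.8 = 9.80 mm
Layer 550–350 hPa: Δp = 200 hPa = 20000 Pa, q̄ = 0.00064 kg/kg → 0.00064 × 20000 / 9.8 = 1.31 mm
PW = 11.28 + 9.80 + 1.31 = 22.39 ≈ 22.4 mm.
Rainfall = ε × PW = 0.46 × 22.4 = 10.3 mm.

PW ≈ 22.4 mm; rainfall ≈ 10.3 mm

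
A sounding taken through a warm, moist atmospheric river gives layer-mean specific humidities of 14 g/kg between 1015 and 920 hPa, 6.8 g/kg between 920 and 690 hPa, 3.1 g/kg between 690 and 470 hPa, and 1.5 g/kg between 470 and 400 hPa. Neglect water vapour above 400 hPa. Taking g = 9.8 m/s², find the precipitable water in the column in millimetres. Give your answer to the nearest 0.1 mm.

PW ≈ 37.6 mm

Precipitable water is the column-integrated vapour mass per unit area: PW = (1/g) Σ q̄ Δp, with q in kg/kg and Δp in Pa (1 kg/m² of water = 1 mm).
Layer 1015–920 hPa: Δp = 95 hPa = 9500 Pa, q̄ = 0.014 kg/kg → 0.014 × 9500 / 9.8 = 13.57 mm
Layer 920–690 hPa: Δp = 230 hPa = 23000 Pa, q̄ = 0.0068 kg/kg → 0.0068 × 23000 / 9.8 = 15.96 mm
Layer 690–470 hPa: Δp = 220 hPa = 22000 Pa, q̄ = 0.0031 kg/kg → 0.0031 × 22000 / 9.8 = 6.96 mm
Layer 470–400 hPa: Δp = 70 hPa = 7000 Pa, q̄ = 0.0015 kg/kg → 0.0015 × 7000 / 9.8 = 1.07 mm
PW = 13.57 + 15.96 + 6.96 + 1.07 = 37.56 ≈ 37.6 mm.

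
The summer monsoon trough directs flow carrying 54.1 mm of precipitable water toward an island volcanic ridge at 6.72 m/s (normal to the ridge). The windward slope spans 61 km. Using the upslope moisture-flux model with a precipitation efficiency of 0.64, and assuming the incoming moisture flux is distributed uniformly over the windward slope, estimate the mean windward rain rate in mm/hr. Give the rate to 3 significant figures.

R ≈ 13.7 mm/hr

Incoming column moisture flux per unit ridge length: F = V × PW = 6.72 × 54.1 = 363.552 mm·m/s.
Spread over the 61 km slope with efficiency ε = 0.64: R = ε·F/W = 0.64 × 363.552 / 61000 m = 3.814e-03 mm/s.
R = 3.814e-03 × 3600 = 13.7 mm/hr.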